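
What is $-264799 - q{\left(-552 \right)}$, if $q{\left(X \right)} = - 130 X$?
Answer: $-336559$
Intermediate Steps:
$-264799 - q{\left(-552 \right)} = -264799 - \left(-130\right) \left(-552\right) = -264799 - 71760 = -336559$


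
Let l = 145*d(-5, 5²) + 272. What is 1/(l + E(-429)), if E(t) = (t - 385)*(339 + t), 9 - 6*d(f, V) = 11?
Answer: 3/220451 ≈ 1.3608e-5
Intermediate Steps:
d(f, V) = -⅓ (d(f, V) = 3/2 - ⅙*11 = 3/2 - 11/6 = -⅓)
l = 671/3 (l = 145*(-⅓) + 272 = -145/3 + 272 = 671/3 ≈ 223.67)
E(t) = (-385 + t)*(339 + t)
1/(l + E(-429)) = 1/(671/3 + (-130515 + (-429)² - 46*(-429))) = 1/(671/3 + (-130515 + 184041 + 19734)) = 1/(671/3 + 73260) = 1/(220451/3) = 3/220451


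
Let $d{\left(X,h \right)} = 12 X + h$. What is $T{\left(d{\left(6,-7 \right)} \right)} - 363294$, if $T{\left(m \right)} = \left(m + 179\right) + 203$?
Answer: $-362847$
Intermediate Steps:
$d{\left(X,h \right)} = h + 12 X$
$T{\left(m \right)} = 382 + m$ ($T{\left(m \right)} = \left(179 + m\right) + 203 = 382 + m$)
$T{\left(d{\left(6,-7 \right)} \right)} - 363294 = \left(382 + \left(-7 + 12 \cdot 6\right)\right) - 363294 = \left(382 + \left(-7 + 72\right)\right) - 363294 = \left(382 + 65\right) - 363294 = 447 - 363294 = -362847$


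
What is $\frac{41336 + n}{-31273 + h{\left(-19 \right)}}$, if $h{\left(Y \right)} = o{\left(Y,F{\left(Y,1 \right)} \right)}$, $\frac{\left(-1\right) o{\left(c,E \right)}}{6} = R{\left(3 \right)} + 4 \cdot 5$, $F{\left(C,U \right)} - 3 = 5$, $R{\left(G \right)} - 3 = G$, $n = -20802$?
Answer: $- \frac{20534}{31429} \approx -0.65335$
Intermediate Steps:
$R{\left(G \right)} = 3 + G$
$F{\left(C,U \right)} = 8$ ($F{\left(C,U \right)} = 3 + 5 = 8$)
$o{\left(c,E \right)} = -156$ ($o{\left(c,E \right)} = - 6 \left(\left(3 + 3\right) + 4 \cdot 5\right) = - 6 \left(6 + 20\right) = \left(-6\right) 26 = -156$)
$h{\left(Y \right)} = -156$
$\frac{41336 + n}{-31273 + h{\left(-19 \right)}} = \frac{41336 - 20802}{-31273 - 156} = \frac{20534}{-31429} = 20534 \left(- \frac{1}{31429}\right) = - \frac{20534}{31429}$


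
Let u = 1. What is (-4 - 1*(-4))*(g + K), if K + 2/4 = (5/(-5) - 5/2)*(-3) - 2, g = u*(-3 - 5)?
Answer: 0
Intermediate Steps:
g = -8 (g = 1*(-3 - 5) = 1*(-8) = -8)
K = 8 (K = -½ + ((5/(-5) - 5/2)*(-3) - 2) = -½ + ((5*(-⅕) - 5*½)*(-3) - 2) = -½ + ((-1 - 5/2)*(-3) - 2) = -½ + (-7/2*(-3) - 2) = -½ + (21/2 - 2) = -½ + 17/2 = 8)
(-4 - 1*(-4))*(g + K) = (-4 - 1*(-4))*(-8 + 8) = (-4 + 4)*0 = 0*0 = 0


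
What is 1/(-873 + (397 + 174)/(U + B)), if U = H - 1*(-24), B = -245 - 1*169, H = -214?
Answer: -604/527863 ≈ -0.0011442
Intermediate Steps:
B = -414 (B = -245 - 169 = -414)
U = -190 (U = -214 - 1*(-24) = -214 + 24 = -190)
1/(-873 + (397 + 174)/(U + B)) = 1/(-873 + (397 + 174)/(-190 - 414)) = 1/(-873 + 571/(-604)) = 1/(-873 + 571*(-1/604)) = 1/(-873 - 571/604) = 1/(-527863/604) = -604/527863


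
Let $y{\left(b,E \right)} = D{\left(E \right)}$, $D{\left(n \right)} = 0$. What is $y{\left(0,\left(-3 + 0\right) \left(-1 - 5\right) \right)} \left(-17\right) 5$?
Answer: $0$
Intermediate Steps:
$y{\left(b,E \right)} = 0$
$y{\left(0,\left(-3 + 0\right) \left(-1 - 5\right) \right)} \left(-17\right) 5 = 0 \left(-17\right) 5 = 0 \cdot 5 = 0$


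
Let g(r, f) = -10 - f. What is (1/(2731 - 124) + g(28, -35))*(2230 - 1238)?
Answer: 64654592/2607 ≈ 24800.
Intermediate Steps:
(1/(2731 - 124) + g(28, -35))*(2230 - 1238) = (1/(2731 - 124) + (-10 - 1*(-35)))*(2230 - 1238) = (1/2607 + (-10 + 35))*992 = (1/2607 + 25)*992 = (65176/2607)*992 = 64654592/2607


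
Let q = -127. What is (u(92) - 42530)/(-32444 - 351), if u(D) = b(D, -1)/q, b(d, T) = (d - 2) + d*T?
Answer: 5401308/4164965 ≈ 1.2968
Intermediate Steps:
b(d, T) = -2 + d + T*d (b(d, T) = (-2 + d) + T*d = -2 + d + T*d)
u(D) = 2/127 (u(D) = (-2 + D - D)/(-127) = -2*(-1/127) = 2/127)
(u(92) - 42530)/(-32444 - 351) = (2/127 - 42530)/(-32444 - 351) = -5401308/127/(-32795) = -5401308/127*(-1/32795) = 5401308/4164965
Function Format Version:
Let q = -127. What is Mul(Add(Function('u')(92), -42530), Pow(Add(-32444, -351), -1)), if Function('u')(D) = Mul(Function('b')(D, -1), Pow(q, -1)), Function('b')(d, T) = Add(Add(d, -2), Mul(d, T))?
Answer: Rational(5401308, 4164965) ≈ 1.2968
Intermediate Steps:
Function('b')(d, T) = Add(-2, d, Mul(T, d)) (Function('b')(d, T) = Add(Add(-2, d), Mul(T, d)) = Add(-2, d, Mul(T, d)))
Function('u')(D) = Rational(2, 127) (Function('u')(D) = Mul(Add(-2, D, Mul(-1, D)), Pow(-127, -1)) = Mul(-2, Rational(-1, 127)) = Rational(2, 127))
Mul(Add(Function('u')(92), -42530), Pow(Add(-32444, -351), -1)) = Mul(Add(Rational(2, 127), -42530), Pow(Add(-32444, -351), -1)) = Mul(Rational(-5401308, 127), Pow(-32795, -1)) = Mul(Rational(-5401308, 127), Rational(-1, 32795)) = Rational(5401308, 4164965)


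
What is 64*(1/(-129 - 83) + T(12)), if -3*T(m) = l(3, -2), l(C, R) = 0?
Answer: -16/53 ≈ -0.30189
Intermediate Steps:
T(m) = 0 (T(m) = -1/3*0 = 0)
64*(1/(-129 - 83) + T(12)) = 64*(1/(-129 - 83) + 0) = 64*(1/(-212) + 0) = 64*(-1/212 + 0) = 64*(-1/212) = -16/53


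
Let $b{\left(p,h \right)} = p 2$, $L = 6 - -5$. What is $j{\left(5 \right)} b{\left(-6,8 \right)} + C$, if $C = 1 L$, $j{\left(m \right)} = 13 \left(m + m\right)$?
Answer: $-1549$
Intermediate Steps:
$j{\left(m \right)} = 26 m$ ($j{\left(m \right)} = 13 \cdot 2 m = 26 m$)
$L = 11$ ($L = 6 + 5 = 11$)
$C = 11$ ($C = 1 \cdot 11 = 11$)
$b{\left(p,h \right)} = 2 p$
$j{\left(5 \right)} b{\left(-6,8 \right)} + C = 26 \cdot 5 \cdot 2 \left(-6\right) + 11 = 130 \left(-12\right) + 11 = -1560 + 11 = -1549$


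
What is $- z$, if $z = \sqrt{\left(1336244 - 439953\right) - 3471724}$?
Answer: $- i \sqrt{2575433} \approx - 1604.8 i$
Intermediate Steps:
$z = i \sqrt{2575433}$ ($z = \sqrt{896291 - 3471724} = \sqrt{-2575433} = i \sqrt{2575433} \approx 1604.8 i$)
$- z = - i \sqrt{2575433}$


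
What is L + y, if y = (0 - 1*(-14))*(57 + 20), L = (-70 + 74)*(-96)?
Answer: 694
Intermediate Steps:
L = -384 (L = 4*(-96) = -384)
y = 1078 (y = (0 + 14)*77 = 14*77 = 1078)
L + y = -384 + 1078 = 694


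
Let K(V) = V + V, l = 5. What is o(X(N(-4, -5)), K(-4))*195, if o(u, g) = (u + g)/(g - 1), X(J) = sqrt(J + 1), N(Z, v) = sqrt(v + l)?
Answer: 455/3 ≈ 151.67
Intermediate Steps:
N(Z, v) = sqrt(5 + v) (N(Z, v) = sqrt(v + 5) = sqrt(5 + v))
K(V) = 2*V
X(J) = sqrt(1 + J)
o(u, g) = (g + u)/(-1 + g)
o(X(N(-4, -5)), K(-4))*195 = ((2*(-4) + sqrt(1 + sqrt(5 - 5)))/(-1 + 2*(-4)))*195 = ((-8 + sqrt(1 + sqrt(0)))/(-1 - 8))*195 = ((-8 + sqrt(1 + 0))/(-9))*195 = -(-8 + sqrt(1))/9*195 = -(-8 + 1)/9*195 = -1/9*(-7)*195 = (7/9)*195 = 455/3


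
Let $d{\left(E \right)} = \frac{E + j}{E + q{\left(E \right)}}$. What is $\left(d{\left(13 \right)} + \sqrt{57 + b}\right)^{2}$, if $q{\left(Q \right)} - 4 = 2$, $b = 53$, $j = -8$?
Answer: $\frac{39735}{361} + \frac{10 \sqrt{110}}{19} \approx 115.59$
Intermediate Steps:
$q{\left(Q \right)} = 6$ ($q{\left(Q \right)} = 4 + 2 = 6$)
$d{\left(E \right)} = \frac{-8 + E}{6 + E}$ ($d{\left(E \right)} = \frac{E - 8}{E + 6} = \frac{-8 + E}{6 + E}$)
$\left(d{\left(13 \right)} + \sqrt{57 + b}\right)^{2} = \left(\frac{-8 + 13}{6 + 13} + \sqrt{57 + 53}\right)^{2} = \left(\frac{1}{19} \cdot 5 + \sqrt{110}\right)^{2} = \left(\frac{5}{19} + \sqrt{110}\right)^{2}$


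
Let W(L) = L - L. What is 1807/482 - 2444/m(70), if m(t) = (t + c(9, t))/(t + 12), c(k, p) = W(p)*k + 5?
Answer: -96461131/36150 ≈ -2668.4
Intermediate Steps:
W(L) = 0
c(k, p) = 5 (c(k, p) = 0*k + 5 = 0 + 5 = 5)
m(t) = (5 + t)/(12 + t) (m(t) = (t + 5)/(t + 12) = (5 + t)/(12 + t))
1807/482 - 2444/m(70) = 1807/482 - 2444*(12 + 70)/(5 + 70) = 1807*(1/482) - 2444/(75/82) = 1807/482 - 2444/((1/82)*75) = 1807/482 - 2444/75/82 = 1807/482 - 2444*82/75 = 1807/482 - 200408/75 = -96461131/36150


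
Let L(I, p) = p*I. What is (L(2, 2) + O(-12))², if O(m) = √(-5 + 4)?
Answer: (4 + I)² ≈ 15.0 + 8.0*I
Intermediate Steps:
O(m) = I (O(m) = √(-1) = I)
L(I, p) = I*p
(L(2, 2) + O(-12))² = (2*2 + I)² = (4 + I)²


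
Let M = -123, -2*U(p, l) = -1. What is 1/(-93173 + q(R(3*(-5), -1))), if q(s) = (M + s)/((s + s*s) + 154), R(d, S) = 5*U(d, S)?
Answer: -651/60656105 ≈ -1.0733e-5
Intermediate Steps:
U(p, l) = 1/2 (U(p, l) = -1/2*(-1) = 1/2)
R(d, S) = 5/2 (R(d, S) = 5*(1/2) = 5/2)
q(s) = (-123 + s)/(154 + s + s**2) (q(s) = (-123 + s)/((s + s*s) + 154) = (-123 + s)/((s + s**2) + 154) = (-123 + s)/(154 + s + s**2))
1/(-93173 + q(R(3*(-5), -1))) = 1/(-93173 + (-123 + 5/2)/(154 + 5/2 + (5/2)**2)) = 1/(-93173 - 241/2/(154 + 5/2 + 25/4)) = 1/(-93173 - 241/2/(651/4)) = 1/(-93173 + (4/651)*(-241/2)) = 1/(-93173 - 482/651) = 1/(-60656105/651) = -651/60656105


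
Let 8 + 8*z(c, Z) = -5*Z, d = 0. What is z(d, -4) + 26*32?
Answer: 1667/2 ≈ 833.50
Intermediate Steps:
z(c, Z) = -1 - 5*Z/8 (z(c, Z) = -1 + (-5*Z)/8 = -1 - 5*Z/8)
z(d, -4) + 26*32 = (-1 - 5/8*(-4)) + 26*32 = (-1 + 5/2) + 832 = 3/2 + 832 = 1667/2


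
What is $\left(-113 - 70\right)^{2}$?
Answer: $33489$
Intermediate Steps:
$\left(-113 - 70\right)^{2} = \left(-183\right)^{2} = 33489$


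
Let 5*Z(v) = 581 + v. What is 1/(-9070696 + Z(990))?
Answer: -5/45351909 ≈ -1.1025e-7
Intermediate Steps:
Z(v) = 581/5 + v/5 (Z(v) = (581 + v)/5 = 581/5 + v/5)
1/(-9070696 + Z(990)) = 1/(-9070696 + (581/5 + (1/5)*990)) = 1/(-9070696 + (581/5 + 198)) = 1/(-9070696 + 1571/5) = 1/(-45351909/5) = -5/45351909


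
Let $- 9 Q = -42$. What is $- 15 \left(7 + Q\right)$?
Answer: $-175$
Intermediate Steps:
$Q = \frac{14}{3}$ ($Q = \left(- \frac{1}{9}\right) \left(-42\right) = \frac{14}{3} \approx 4.6667$)
$- 15 \left(7 + Q\right) = - 15 \left(7 + \frac{14}{3}\right) = \left(-15\right) \frac{35}{3} = -175$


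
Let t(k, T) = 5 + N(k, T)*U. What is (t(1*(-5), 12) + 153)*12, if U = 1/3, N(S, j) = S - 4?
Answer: 1860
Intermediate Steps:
N(S, j) = -4 + S
U = 1/3 ≈ 0.33333
t(k, T) = 11/3 + k/3 (t(k, T) = 5 + (-4 + k)*(1/3) = 5 + (-4/3 + k/3) = 11/3 + k/3)
(t(1*(-5), 12) + 153)*12 = ((11/3 + (1*(-5))/3) + 153)*12 = ((11/3 + (1/3)*(-5)) + 153)*12 = ((11/3 - 5/3) + 153)*12 = (2 + 153)*12 = 155*12 = 1860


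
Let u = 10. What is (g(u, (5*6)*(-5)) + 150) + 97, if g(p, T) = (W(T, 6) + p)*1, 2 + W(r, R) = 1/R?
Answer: 1531/6 ≈ 255.17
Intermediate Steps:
W(r, R) = -2 + 1/R
g(p, T) = -11/6 + p (g(p, T) = ((-2 + 1/6) + p)*1 = (-11/6 + p)*1 = -11/6 + p)
(g(u, (5*6)*(-5)) + 150) + 97 = ((-11/6 + 10) + 150) + 97 = (49/6 + 150) + 97 = 949/6 + 97 = 1531/6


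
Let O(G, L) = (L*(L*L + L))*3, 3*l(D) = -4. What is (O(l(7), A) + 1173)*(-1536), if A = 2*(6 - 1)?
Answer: -6870528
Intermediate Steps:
A = 10 (A = 2*5 = 10)
l(D) = -4/3 (l(D) = (1/3)*(-4) = -4/3)
O(G, L) = 3*L*(L + L**2) (O(G, L) = (L*(L**2 + L))*3 = (L*(L + L**2))*3 = 3*L*(L + L**2))
(O(l(7), A) + 1173)*(-1536) = (3*10**2*(1 + 10) + 1173)*(-1536) = (3*100*11 + 1173)*(-1536) = (3300 + 1173)*(-1536) = 4473*(-1536) = -6870528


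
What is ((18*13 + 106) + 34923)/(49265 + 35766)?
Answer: 35263/85031 ≈ 0.41471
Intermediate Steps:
((18*13 + 106) + 34923)/(49265 + 35766) = ((234 + 106) + 34923)/85031 = (340 + 34923)*(1/85031) = 35263*(1/85031) = 35263/85031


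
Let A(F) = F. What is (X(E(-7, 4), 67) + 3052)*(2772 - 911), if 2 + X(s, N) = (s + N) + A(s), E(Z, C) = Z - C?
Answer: 5759795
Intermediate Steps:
X(s, N) = -2 + N + 2*s (X(s, N) = -2 + ((s + N) + s) = -2 + ((N + s) + s) = -2 + (N + 2*s) = -2 + N + 2*s)
(X(E(-7, 4), 67) + 3052)*(2772 - 911) = ((-2 + 67 + 2*(-7 - 1*4)) + 3052)*(2772 - 911) = ((-2 + 67 + 2*(-7 - 4)) + 3052)*1861 = ((-2 + 67 + 2*(-11)) + 3052)*1861 = ((-2 + 67 - 22) + 3052)*1861 = (43 + 3052)*1861 = 3095*1861 = 5759795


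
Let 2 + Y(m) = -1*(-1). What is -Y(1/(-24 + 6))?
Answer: 1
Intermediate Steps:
Y(m) = -1 (Y(m) = -2 - 1*(-1) = -2 + 1 = -1)
-Y(1/(-24 + 6)) = -1*(-1) = 1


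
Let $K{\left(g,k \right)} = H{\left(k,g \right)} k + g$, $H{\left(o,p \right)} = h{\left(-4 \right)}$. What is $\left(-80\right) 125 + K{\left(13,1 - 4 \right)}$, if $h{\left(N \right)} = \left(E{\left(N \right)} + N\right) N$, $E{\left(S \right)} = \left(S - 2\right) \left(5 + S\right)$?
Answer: $-10107$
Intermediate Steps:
$E{\left(S \right)} = \left(-2 + S\right) \left(5 + S\right)$
$h{\left(N \right)} = N \left(-10 + N^{2} + 4 N\right)$ ($h{\left(N \right)} = \left(\left(-10 + N^{2} + 3 N\right) + N\right) N = \left(-10 + N^{2} + 4 N\right) N = N \left(-10 + N^{2} + 4 N\right)$)
$H{\left(o,p \right)} = 40$ ($H{\left(o,p \right)} = - 4 \left(-10 + \left(-4\right)^{2} + 4 \left(-4\right)\right) = - 4 \left(-10 + 16 - 16\right) = \left(-4\right) \left(-10\right) = 40$)
$K{\left(g,k \right)} = g + 40 k$ ($K{\left(g,k \right)} = 40 k + g = g + 40 k$)
$\left(-80\right) 125 + K{\left(13,1 - 4 \right)} = \left(-80\right) 125 + \left(13 + 40 \left(1 - 4\right)\right) = -10000 + \left(13 + 40 \left(1 - 4\right)\right) = -10000 + \left(13 + 40 \left(-3\right)\right) = -10000 + \left(13 - 120\right) = -10000 - 107 = -10107$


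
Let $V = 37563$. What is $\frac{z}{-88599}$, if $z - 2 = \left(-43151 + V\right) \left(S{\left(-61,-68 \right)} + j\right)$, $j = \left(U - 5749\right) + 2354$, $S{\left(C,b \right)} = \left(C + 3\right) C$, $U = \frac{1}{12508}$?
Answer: $\frac{2498730811}{277049073} \approx 9.0191$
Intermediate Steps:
$U = \frac{1}{12508} \approx 7.9949 \cdot 10^{-5}$
$S{\left(C,b \right)} = C \left(3 + C\right)$ ($S{\left(C,b \right)} = \left(3 + C\right) C = C \left(3 + C\right)$)
$j = - \frac{42464659}{12508}$ ($j = \left(\frac{1}{12508} - 5749\right) + 2354 = - \frac{71908491}{12508} + 2354 = - \frac{42464659}{12508} \approx -3395.0$)
$z = - \frac{2498730811}{3127}$ ($z = 2 + \left(-43151 + 37563\right) \left(- 61 \left(3 - 61\right) - \frac{42464659}{12508}\right) = 2 - 5588 \left(\left(-61\right) \left(-58\right) - \frac{42464659}{12508}\right) = 2 - 5588 \left(3538 - \frac{42464659}{12508}\right) = 2 - \frac{2498737065}{3127} = - \frac{2498730811}{3127} \approx -7.9908 \cdot 10^{5}$)
$\frac{z}{-88599} = - \frac{2498730811}{3127 \left(-88599\right)} = \left(- \frac{2498730811}{3127}\right) \left(- \frac{1}{88599}\right) = \frac{2498730811}{277049073}$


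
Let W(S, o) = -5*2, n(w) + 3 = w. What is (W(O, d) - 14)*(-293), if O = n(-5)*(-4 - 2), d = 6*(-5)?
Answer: 7032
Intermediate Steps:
d = -30
n(w) = -3 + w
O = 48 (O = (-3 - 5)*(-4 - 2) = -8*(-6) = 48)
W(S, o) = -10
(W(O, d) - 14)*(-293) = (-10 - 14)*(-293) = -24*(-293) = 7032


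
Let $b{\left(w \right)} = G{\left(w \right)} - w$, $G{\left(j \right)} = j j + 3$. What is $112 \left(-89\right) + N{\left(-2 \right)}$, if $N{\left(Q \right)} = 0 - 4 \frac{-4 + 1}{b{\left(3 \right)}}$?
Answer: $- \frac{29900}{3} \approx -9966.7$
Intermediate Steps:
$G{\left(j \right)} = 3 + j^{2}$ ($G{\left(j \right)} = j^{2} + 3 = 3 + j^{2}$)
$b{\left(w \right)} = 3 + w^{2} - w$ ($b{\left(w \right)} = \left(3 + w^{2}\right) - w = 3 + w^{2} - w$)
$N{\left(Q \right)} = \frac{4}{3}$ ($N{\left(Q \right)} = 0 - 4 \frac{-4 + 1}{3 + 3^{2} - 3} = 0 - 4 \left(- \frac{3}{3 + 9 - 3}\right) = 0 - 4 \left(- \frac{3}{9}\right) = 0 - 4 \left(\left(-3\right) \frac{1}{9}\right) = 0 - - \frac{4}{3} = 0 + \frac{4}{3} = \frac{4}{3}$)
$112 \left(-89\right) + N{\left(-2 \right)} = 112 \left(-89\right) + \frac{4}{3} = -9968 + \frac{4}{3} = - \frac{29900}{3}$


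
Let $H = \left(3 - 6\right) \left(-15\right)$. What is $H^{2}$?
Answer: $2025$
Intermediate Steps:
$H = 45$ ($H = \left(-3\right) \left(-15\right) = 45$)
$H^{2} = 45^{2} = 2025$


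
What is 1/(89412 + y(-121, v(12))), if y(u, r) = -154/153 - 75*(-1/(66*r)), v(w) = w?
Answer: 13464/1203830891 ≈ 1.1184e-5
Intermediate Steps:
y(u, r) = -154/153 + 25/(22*r) (y(u, r) = -154*1/153 - (-25)/(22*r) = -154/153 + 25/(22*r))
1/(89412 + y(-121, v(12))) = 1/(89412 + (1/3366)*(3825 - 3388*12)/12) = 1/(89412 + (1/3366)*(1/12)*(3825 - 40656)) = 1/(89412 + (1/3366)*(1/12)*(-36831)) = 1/(89412 - 12277/13464) = 1/(1203830891/13464) = 13464/1203830891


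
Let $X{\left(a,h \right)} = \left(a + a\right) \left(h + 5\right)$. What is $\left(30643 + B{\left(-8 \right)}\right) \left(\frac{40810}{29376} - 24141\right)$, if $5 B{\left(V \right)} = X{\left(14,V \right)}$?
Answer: $- \frac{54294525959993}{73440} \approx -7.393 \cdot 10^{8}$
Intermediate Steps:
$X{\left(a,h \right)} = 2 a \left(5 + h\right)$
$B{\left(V \right)} = 28 + \frac{28 V}{5}$ ($B{\left(V \right)} = \frac{2 \cdot 14 \left(5 + V\right)}{5} = \frac{140 + 28 V}{5} = 28 + \frac{28 V}{5}$)
$\left(30643 + B{\left(-8 \right)}\right) \left(\frac{40810}{29376} - 24141\right) = \left(30643 + \left(28 + \frac{28}{5} \left(-8\right)\right)\right) \left(\frac{40810}{29376} - 24141\right) = \left(30643 + \left(28 - \frac{224}{5}\right)\right) \left(40810 \cdot \frac{1}{29376} - 24141\right) = \left(30643 - \frac{84}{5}\right) \left(\frac{20405}{14688} - 24141\right) = \frac{153131}{5} \left(- \frac{354562603}{14688}\right) = - \frac{54294525959993}{73440}$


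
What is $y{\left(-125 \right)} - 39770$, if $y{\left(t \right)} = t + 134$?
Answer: $-39761$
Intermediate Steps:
$y{\left(t \right)} = 134 + t$
$y{\left(-125 \right)} - 39770 = \left(134 - 125\right) - 39770 = 9 - 39770 = -39761$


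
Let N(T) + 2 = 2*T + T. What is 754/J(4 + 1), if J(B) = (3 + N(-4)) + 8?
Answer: -754/3 ≈ -251.33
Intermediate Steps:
N(T) = -2 + 3*T (N(T) = -2 + (2*T + T) = -2 + 3*T)
J(B) = -3 (J(B) = (3 + (-2 + 3*(-4))) + 8 = (3 + (-2 - 12)) + 8 = (3 - 14) + 8 = -11 + 8 = -3)
754/J(4 + 1) = 754/(-3) = 754*(-⅓) = -754/3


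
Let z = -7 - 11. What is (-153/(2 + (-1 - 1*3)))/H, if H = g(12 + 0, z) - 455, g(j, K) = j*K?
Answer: -153/1342 ≈ -0.11401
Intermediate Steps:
z = -18
g(j, K) = K*j
H = -671 (H = -18*(12 + 0) - 455 = -18*12 - 455 = -216 - 455 = -671)
(-153/(2 + (-1 - 1*3)))/H = (-153/(2 + (-1 - 1*3)))/(-671) = (-153/(2 + (-1 - 3)))*(-1/671) = (-153/(2 - 4))*(-1/671) = (-153/(-2))*(-1/671) = -½*(-153)*(-1/671) = (153/2)*(-1/671) = -153/1342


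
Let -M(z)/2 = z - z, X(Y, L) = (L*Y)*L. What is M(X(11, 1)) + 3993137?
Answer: 3993137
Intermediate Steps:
X(Y, L) = Y*L²
M(z) = 0 (M(z) = -2*(z - z) = -2*0 = 0)
M(X(11, 1)) + 3993137 = 0 + 3993137 = 3993137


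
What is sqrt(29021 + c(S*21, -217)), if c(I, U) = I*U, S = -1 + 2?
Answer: 4*sqrt(1529) ≈ 156.41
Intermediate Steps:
S = 1
sqrt(29021 + c(S*21, -217)) = sqrt(29021 + (1*21)*(-217)) = sqrt(29021 + 21*(-217)) = sqrt(29021 - 4557) = sqrt(24464) = 4*sqrt(1529)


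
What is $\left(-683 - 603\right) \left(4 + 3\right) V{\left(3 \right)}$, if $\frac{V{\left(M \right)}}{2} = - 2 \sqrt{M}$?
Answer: $36008 \sqrt{3} \approx 62368.0$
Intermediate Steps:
$V{\left(M \right)} = - 4 \sqrt{M}$ ($V{\left(M \right)} = 2 \left(- 2 \sqrt{M}\right) = - 4 \sqrt{M}$)
$\left(-683 - 603\right) \left(4 + 3\right) V{\left(3 \right)} = \left(-683 - 603\right) \left(4 + 3\right) \left(- 4 \sqrt{3}\right) = - 1286 \cdot 7 \left(- 4 \sqrt{3}\right) = - 1286 \left(- 28 \sqrt{3}\right) = 36008 \sqrt{3}$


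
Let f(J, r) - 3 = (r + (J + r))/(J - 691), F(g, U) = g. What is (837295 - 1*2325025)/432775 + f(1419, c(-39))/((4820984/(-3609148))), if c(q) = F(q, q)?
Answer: -76623722248239/10849287023120 ≈ -7.0626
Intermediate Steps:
c(q) = q
f(J, r) = 3 + (J + 2*r)/(-691 + J) (f(J, r) = 3 + (r + (J + r))/(J - 691) = 3 + (J + 2*r)/(-691 + J))
(837295 - 1*2325025)/432775 + f(1419, c(-39))/((4820984/(-3609148))) = (837295 - 1*2325025)/432775 + ((-2073 + 2*(-39) + 4*1419)/(-691 + 1419))/((4820984/(-3609148))) = (837295 - 2325025)*(1/432775) + ((-2073 - 78 + 5676)/728)/((4820984*(-1/3609148))) = -1487730*1/432775 + ((1/728)*3525)/(-1205246/902287) = -297546/86555 + (3525/728)*(-902287/1205246) = -297546/86555 - 3180561675/877419088 = -76623722248239/10849287023120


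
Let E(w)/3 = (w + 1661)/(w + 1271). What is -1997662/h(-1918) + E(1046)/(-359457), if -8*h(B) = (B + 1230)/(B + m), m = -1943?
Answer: 1070640182222387492/11937686789 ≈ 8.9686e+7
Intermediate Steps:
h(B) = -(1230 + B)/(8*(-1943 + B)) (h(B) = -(B + 1230)/(8*(B - 1943)) = -(1230 + B)/(8*(-1943 + B)))
E(w) = 3*(1661 + w)/(1271 + w) (E(w) = 3*((w + 1661)/(w + 1271)) = 3*((1661 + w)/(1271 + w)) = 3*(1661 + w)/(1271 + w))
-1997662/h(-1918) + E(1046)/(-359457) = -1997662*8*(-1943 - 1918)/(-1230 - 1*(-1918)) + (3*(1661 + 1046)/(1271 + 1046))/(-359457) = -1997662*(-30888/(-1230 + 1918)) + (3*2707/2317)*(-1/359457) = -1997662/((⅛)*(-1/3861)*688) + (3*(1/2317)*2707)*(-1/359457) = -1997662/(-86/3861) + (8121/2317)*(-1/359457) = -1997662*(-3861/86) - 2707/277620623 = 3856486491/43 - 2707/277620623 = 1070640182222387492/11937686789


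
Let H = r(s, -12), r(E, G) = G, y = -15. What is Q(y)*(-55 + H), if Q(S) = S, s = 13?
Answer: 1005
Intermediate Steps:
H = -12
Q(y)*(-55 + H) = -15*(-55 - 12) = -15*(-67) = 1005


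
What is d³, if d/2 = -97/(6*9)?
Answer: -912673/19683 ≈ -46.369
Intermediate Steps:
d = -97/27 (d = 2*(-97/(6*9)) = 2*(-97/54) = -97/27 ≈ -3.5926)
d³ = (-97/27)³ = -912673/19683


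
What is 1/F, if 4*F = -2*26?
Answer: -1/13 ≈ -0.076923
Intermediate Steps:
F = -13 (F = (-2*26)/4 = (¼)*(-52) = -13)
1/F = 1/(-13) = -1/13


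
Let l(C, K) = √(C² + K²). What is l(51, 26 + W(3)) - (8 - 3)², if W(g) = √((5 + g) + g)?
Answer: -25 + 2*√(822 + 13*√11) ≈ 33.826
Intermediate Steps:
W(g) = √(5 + 2*g)
l(51, 26 + W(3)) - (8 - 3)² = √(51² + (26 + √(5 + 2*3))²) - (8 - 3)² = √(2601 + (26 + √(5 + 6))²) - 1*5² = √(2601 + (26 + √11)²) - 1*25 = √(2601 + (26 + √11)²) - 25 = -25 + √(2601 + (26 + √11)²)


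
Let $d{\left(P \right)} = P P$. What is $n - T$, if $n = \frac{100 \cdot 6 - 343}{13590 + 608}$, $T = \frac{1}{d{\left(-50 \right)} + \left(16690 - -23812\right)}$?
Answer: $\frac{2759329}{152635599} \approx 0.018078$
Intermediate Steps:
$d{\left(P \right)} = P^{2}$
$T = \frac{1}{43002}$ ($T = \frac{1}{\left(-50\right)^{2} + \left(16690 - -23812\right)} = \frac{1}{2500 + \left(16690 + 23812\right)} = \frac{1}{2500 + 40502} = \frac{1}{43002} \approx 2.3255 \cdot 10^{-5}$)
$n = \frac{257}{14198}$ ($n = \frac{600 - 343}{14198} = 257 \cdot \frac{1}{14198} = \frac{257}{14198} \approx 0.018101$)
$n - T = \frac{257}{14198} - \frac{1}{43002} = \frac{2759329}{152635599}$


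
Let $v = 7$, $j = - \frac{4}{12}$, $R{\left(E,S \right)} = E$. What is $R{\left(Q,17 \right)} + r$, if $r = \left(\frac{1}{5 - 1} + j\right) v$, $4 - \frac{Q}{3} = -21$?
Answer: $\frac{893}{12} \approx 74.417$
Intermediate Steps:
$Q = 75$ ($Q = 12 - -63 = 12 + 63 = 75$)
$j = - \frac{1}{3}$ ($j = \left(-4\right) \frac{1}{12} = - \frac{1}{3} \approx -0.33333$)
$r = - \frac{7}{12}$ ($r = \left(\frac{1}{5 - 1} - \frac{1}{3}\right) 7 = \left(\frac{1}{4} - \frac{1}{3}\right) 7 = \left(- \frac{1}{12}\right) 7 = - \frac{7}{12} \approx -0.58333$)
$R{\left(Q,17 \right)} + r = 75 - \frac{7}{12} = \frac{893}{12}$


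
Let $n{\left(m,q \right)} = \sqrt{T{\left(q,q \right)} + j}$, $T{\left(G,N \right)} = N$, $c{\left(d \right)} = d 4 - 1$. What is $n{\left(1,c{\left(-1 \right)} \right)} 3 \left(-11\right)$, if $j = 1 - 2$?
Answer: $- 33 i \sqrt{6} \approx - 80.833 i$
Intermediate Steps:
$c{\left(d \right)} = -1 + 4 d$ ($c{\left(d \right)} = 4 d - 1 = -1 + 4 d$)
$j = -1$ ($j = 1 - 2 = -1$)
$n{\left(m,q \right)} = \sqrt{-1 + q}$ ($n{\left(m,q \right)} = \sqrt{q - 1} = \sqrt{-1 + q}$)
$n{\left(1,c{\left(-1 \right)} \right)} 3 \left(-11\right) = \sqrt{-1 + \left(-1 + 4 \left(-1\right)\right)} 3 \left(-11\right) = \sqrt{-1 - 5} \cdot 3 \left(-11\right) = \sqrt{-6} \cdot 3 \left(-11\right) = i \sqrt{6} \cdot 3 \left(-11\right) = 3 i \sqrt{6} \left(-11\right) = - 33 i \sqrt{6}$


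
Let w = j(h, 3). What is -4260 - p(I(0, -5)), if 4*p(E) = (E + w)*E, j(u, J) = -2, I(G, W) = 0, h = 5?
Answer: -4260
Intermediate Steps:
w = -2
p(E) = E*(-2 + E)/4 (p(E) = ((E - 2)*E)/4 = ((-2 + E)*E)/4 = (E*(-2 + E))/4 = E*(-2 + E)/4)
-4260 - p(I(0, -5)) = -4260 - 0*(-2 + 0)/4 = -4260 - 0*(-2)/4 = -4260 - 1*0 = -4260 + 0 = -4260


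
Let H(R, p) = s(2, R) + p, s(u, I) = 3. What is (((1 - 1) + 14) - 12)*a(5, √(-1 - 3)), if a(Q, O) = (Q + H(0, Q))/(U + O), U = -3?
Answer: -6 - 4*I ≈ -6.0 - 4.0*I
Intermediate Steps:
H(R, p) = 3 + p
a(Q, O) = (3 + 2*Q)/(-3 + O) (a(Q, O) = (Q + (3 + Q))/(-3 + O) = (3 + 2*Q)/(-3 + O))
(((1 - 1) + 14) - 12)*a(5, √(-1 - 3)) = (((1 - 1) + 14) - 12)*((3 + 2*5)/(-3 + √(-1 - 3))) = ((0 + 14) - 12)*((3 + 10)/(-3 + √(-4))) = (14 - 12)*(13/(-3 + 2*I)) = 2*(((-3 - 2*I)/13)*13) = 2*(-3 - 2*I) = -6 - 4*I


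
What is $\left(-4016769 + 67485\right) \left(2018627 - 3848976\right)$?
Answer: $7228568020116$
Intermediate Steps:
$\left(-4016769 + 67485\right) \left(2018627 - 3848976\right) = \left(-3949284\right) \left(-1830349\right) = 7228568020116$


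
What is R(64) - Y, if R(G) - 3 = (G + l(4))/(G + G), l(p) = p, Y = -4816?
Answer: 154225/32 ≈ 4819.5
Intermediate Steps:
R(G) = 3 + (4 + G)/(2*G) (R(G) = 3 + (G + 4)/(G + G) = 3 + (4 + G)/((2*G)) = 3 + (4 + G)*(1/(2*G)) = 3 + (4 + G)/(2*G))
R(64) - Y = (7/2 + 2/64) - 1*(-4816) = (7/2 + 2*(1/64)) + 4816 = (7/2 + 1/32) + 4816 = 113/32 + 4816 = 154225/32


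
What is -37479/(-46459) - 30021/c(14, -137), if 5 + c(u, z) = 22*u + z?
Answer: -1388524125/7712194 ≈ -180.04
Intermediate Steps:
c(u, z) = -5 + z + 22*u (c(u, z) = -5 + (22*u + z) = -5 + (z + 22*u) = -5 + z + 22*u)
-37479/(-46459) - 30021/c(14, -137) = -37479/(-46459) - 30021/(-5 - 137 + 22*14) = -37479*(-1/46459) - 30021/(-5 - 137 + 308) = 37479/46459 - 30021/166 = -1388524125/7712194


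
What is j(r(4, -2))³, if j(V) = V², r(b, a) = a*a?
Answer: 4096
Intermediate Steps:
r(b, a) = a²
j(r(4, -2))³ = (((-2)²)²)³ = (4²)³ = 16³ = 4096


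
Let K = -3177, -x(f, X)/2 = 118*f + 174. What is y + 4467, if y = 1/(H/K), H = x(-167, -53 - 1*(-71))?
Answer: 174495711/39064 ≈ 4466.9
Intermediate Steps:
x(f, X) = -348 - 236*f (x(f, X) = -2*(118*f + 174) = -2*(174 + 118*f) = -348 - 236*f)
H = 39064 (H = -348 - 236*(-167) = -348 + 39412 = 39064)
y = -3177/39064 (y = 1/(39064/(-3177)) = 1/(39064*(-1/3177)) = 1/(-39064/3177) = -3177/39064 ≈ -0.081328)
y + 4467 = -3177/39064 + 4467 = 174495711/39064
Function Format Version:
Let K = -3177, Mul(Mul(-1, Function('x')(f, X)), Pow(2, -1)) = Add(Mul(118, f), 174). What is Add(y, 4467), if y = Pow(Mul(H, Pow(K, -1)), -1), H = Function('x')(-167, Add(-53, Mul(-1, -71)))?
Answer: Rational(174495711, 39064) ≈ 4466.9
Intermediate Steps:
Function('x')(f, X) = Add(-348, Mul(-236, f)) (Function('x')(f, X) = Mul(-2, Add(Mul(118, f), 174)) = Mul(-2, Add(174, Mul(118, f))) = Add(-348, Mul(-236, f)))
H = 39064 (H = Add(-348, Mul(-236, -167)) = Add(-348, 39412) = 39064)
y = Rational(-3177, 39064) (y = Pow(Mul(39064, Pow(-3177, -1)), -1) = Pow(Mul(39064, Rational(-1, 3177)), -1) = Pow(Rational(-39064, 3177), -1) = Rational(-3177, 39064) ≈ -0.081328)
Add(y, 4467) = Add(Rational(-3177, 39064), 4467) = Rational(174495711, 39064)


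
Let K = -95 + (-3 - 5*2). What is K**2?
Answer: 11664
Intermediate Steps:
K = -108 (K = -95 + (-3 - 10) = -95 - 13 = -108)
K**2 = (-108)**2 = 11664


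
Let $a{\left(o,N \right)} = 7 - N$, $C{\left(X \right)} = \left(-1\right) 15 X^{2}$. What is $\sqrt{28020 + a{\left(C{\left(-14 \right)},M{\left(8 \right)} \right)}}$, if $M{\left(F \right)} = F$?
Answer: $\sqrt{28019} \approx 167.39$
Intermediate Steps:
$C{\left(X \right)} = - 15 X^{2}$
$\sqrt{28020 + a{\left(C{\left(-14 \right)},M{\left(8 \right)} \right)}} = \sqrt{28020 + \left(7 - 8\right)} = \sqrt{28020 - 1} = \sqrt{28019}$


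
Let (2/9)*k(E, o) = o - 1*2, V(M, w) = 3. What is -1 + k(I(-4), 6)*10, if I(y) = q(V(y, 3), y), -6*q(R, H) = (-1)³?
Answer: 179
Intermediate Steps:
q(R, H) = ⅙ (q(R, H) = -⅙*(-1)³ = -⅙*(-1) = ⅙)
I(y) = ⅙
k(E, o) = -9 + 9*o/2 (k(E, o) = 9*(o - 1*2)/2 = 9*(o - 2)/2 = 9*(-2 + o)/2 = -9 + 9*o/2)
-1 + k(I(-4), 6)*10 = -1 + (-9 + (9/2)*6)*10 = -1 + (-9 + 27)*10 = -1 + 18*10 = -1 + 180 = 179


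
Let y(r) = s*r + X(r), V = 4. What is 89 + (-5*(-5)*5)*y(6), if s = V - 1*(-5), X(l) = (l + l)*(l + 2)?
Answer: 18839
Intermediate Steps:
X(l) = 2*l*(2 + l) (X(l) = (2*l)*(2 + l) = 2*l*(2 + l))
s = 9 (s = 4 - 1*(-5) = 4 + 5 = 9)
y(r) = 9*r + 2*r*(2 + r)
89 + (-5*(-5)*5)*y(6) = 89 + (-5*(-5)*5)*(6*(13 + 2*6)) = 89 + (25*5)*(6*(13 + 12)) = 89 + 125*(6*25) = 89 + 125*150 = 89 + 18750 = 18839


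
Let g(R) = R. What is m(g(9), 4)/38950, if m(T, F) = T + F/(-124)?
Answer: 139/603725 ≈ 0.00023024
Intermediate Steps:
m(T, F) = T - F/124 (m(T, F) = T + F*(-1/124) = T - F/124)
m(g(9), 4)/38950 = (9 - 1/124*4)/38950 = (9 - 1/31)*(1/38950) = (278/31)*(1/38950) = 139/603725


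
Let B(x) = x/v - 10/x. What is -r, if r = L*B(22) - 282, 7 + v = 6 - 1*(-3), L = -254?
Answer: 32566/11 ≈ 2960.5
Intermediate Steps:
v = 2 (v = -7 + (6 - 1*(-3)) = -7 + (6 + 3) = -7 + 9 = 2)
B(x) = x/2 - 10/x
r = -32566/11 (r = -254*((½)*22 - 10/22) - 282 = -254*(11 - 10*1/22) - 282 = -254*(11 - 5/11) - 282 = -254*116/11 - 282 = -29464/11 - 282 = -32566/11 ≈ -2960.5)
-r = -1*(-32566/11) = 32566/11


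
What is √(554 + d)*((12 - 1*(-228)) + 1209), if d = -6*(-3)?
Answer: 2898*√143 ≈ 34655.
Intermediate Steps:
d = 18
√(554 + d)*((12 - 1*(-228)) + 1209) = √(554 + 18)*((12 - 1*(-228)) + 1209) = √572*((12 + 228) + 1209) = (2*√143)*(240 + 1209) = (2*√143)*1449 = 2898*√143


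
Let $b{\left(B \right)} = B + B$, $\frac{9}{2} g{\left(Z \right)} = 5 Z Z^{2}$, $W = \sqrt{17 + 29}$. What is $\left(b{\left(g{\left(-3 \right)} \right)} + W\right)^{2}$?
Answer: $\left(-60 + \sqrt{46}\right)^{2} \approx 2832.1$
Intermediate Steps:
$W = \sqrt{46} \approx 6.7823$
$g{\left(Z \right)} = \frac{10 Z^{3}}{9}$ ($g{\left(Z \right)} = \frac{2 \cdot 5 Z Z^{2}}{9} = \frac{2 \cdot 5 Z^{3}}{9} = \frac{10 Z^{3}}{9}$)
$b{\left(B \right)} = 2 B$
$\left(b{\left(g{\left(-3 \right)} \right)} + W\right)^{2} = \left(2 \frac{10 \left(-3\right)^{3}}{9} + \sqrt{46}\right)^{2} = \left(2 \cdot \frac{10}{9} \left(-27\right) + \sqrt{46}\right)^{2} = \left(2 \left(-30\right) + \sqrt{46}\right)^{2} = \left(-60 + \sqrt{46}\right)^{2}$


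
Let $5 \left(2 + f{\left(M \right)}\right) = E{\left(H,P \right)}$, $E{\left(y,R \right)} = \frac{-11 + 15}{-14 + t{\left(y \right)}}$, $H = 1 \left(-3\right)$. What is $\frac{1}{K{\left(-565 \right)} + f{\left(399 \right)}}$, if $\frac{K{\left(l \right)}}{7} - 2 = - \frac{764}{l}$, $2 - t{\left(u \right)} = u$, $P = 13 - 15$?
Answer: $\frac{1017}{21740} \approx 0.04678$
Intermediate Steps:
$P = -2$
$t{\left(u \right)} = 2 - u$
$H = -3$
$K{\left(l \right)} = 14 - \frac{5348}{l}$ ($K{\left(l \right)} = 14 + 7 \left(- \frac{764}{l}\right) = 14 - \frac{5348}{l}$)
$E{\left(y,R \right)} = \frac{4}{-12 - y}$ ($E{\left(y,R \right)} = \frac{-11 + 15}{-14 - \left(-2 + y\right)} = \frac{4}{-12 - y}$)
$f{\left(M \right)} = - \frac{94}{45}$ ($f{\left(M \right)} = -2 + \frac{\left(-4\right) \frac{1}{12 - 3}}{5} = -2 + \frac{\left(-4\right) \frac{1}{9}}{5} = -2 + \frac{1}{5} \left(- \frac{4}{9}\right) = -2 - \frac{4}{45} = - \frac{94}{45}$)
$\frac{1}{K{\left(-565 \right)} + f{\left(399 \right)}} = \frac{1}{\left(14 - \frac{5348}{-565}\right) - \frac{94}{45}} = \frac{1}{\left(14 - - \frac{5348}{565}\right) - \frac{94}{45}} = \frac{1}{\left(14 + \frac{5348}{565}\right) - \frac{94}{45}} = \frac{1}{\frac{13258}{565} - \frac{94}{45}} = \frac{1}{\frac{21740}{1017}} = \frac{1017}{21740}$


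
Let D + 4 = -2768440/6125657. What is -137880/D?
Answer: 70383798930/2272589 ≈ 30971.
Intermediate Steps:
D = -27271068/6125657 (D = -4 - 2768440/6125657 = -27271068/6125657 ≈ -4.4519)
-137880/D = -137880/(-27271068/6125657) = -137880*(-6125657/27271068) = 70383798930/2272589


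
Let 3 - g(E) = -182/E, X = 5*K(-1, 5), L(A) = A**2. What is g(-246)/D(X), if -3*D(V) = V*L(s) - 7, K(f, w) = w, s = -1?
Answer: -139/369 ≈ -0.37669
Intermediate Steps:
X = 25 (X = 5*5 = 25)
D(V) = 7/3 - V/3 (D(V) = -(V*(-1)**2 - 7)/3 = -(V*1 - 7)/3 = -(V - 7)/3 = -(-7 + V)/3 = 7/3 - V/3)
g(E) = 3 + 182/E (g(E) = 3 - (-182)/E = 3 + 182/E)
g(-246)/D(X) = (3 + 182/(-246))/(7/3 - 1/3*25) = (3 + 182*(-1/246))/(7/3 - 25/3) = (3 - 91/123)/(-6) = (278/123)*(-1/6) = -139/369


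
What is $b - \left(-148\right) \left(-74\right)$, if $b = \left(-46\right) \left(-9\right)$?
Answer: $-10538$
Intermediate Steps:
$b = 414$
$b - \left(-148\right) \left(-74\right) = 414 - \left(-148\right) \left(-74\right) = 414 - 10952 = -10538$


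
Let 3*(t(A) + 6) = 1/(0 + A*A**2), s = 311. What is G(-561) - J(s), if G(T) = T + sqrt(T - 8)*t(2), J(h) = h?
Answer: -872 - 143*I*sqrt(569)/24 ≈ -872.0 - 142.13*I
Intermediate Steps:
t(A) = -6 + 1/(3*A**3) (t(A) = -6 + 1/(3*(0 + A*A**2)) = -6 + 1/(3*(0 + A**3)) = -6 + 1/(3*(A**3)) = -6 + 1/(3*A**3))
G(T) = T - 143*sqrt(-8 + T)/24 (G(T) = T + sqrt(T - 8)*(-6 + (1/3)/2**3) = T + sqrt(-8 + T)*(-6 + (1/3)*(1/8)) = T + sqrt(-8 + T)*(-6 + 1/24) = T + sqrt(-8 + T)*(-143/24) = T - 143*sqrt(-8 + T)/24)
G(-561) - J(s) = (-561 - 143*sqrt(-8 - 561)/24) - 1*311 = (-561 - 143*I*sqrt(569)/24) - 311 = -872 - 143*I*sqrt(569)/24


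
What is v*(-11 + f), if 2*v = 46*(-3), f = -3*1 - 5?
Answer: 1311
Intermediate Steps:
f = -8 (f = -3 - 5 = -8)
v = -69 (v = (46*(-3))/2 = (½)*(-138) = -69)
v*(-11 + f) = -69*(-11 - 8) = -69*(-19) = 1311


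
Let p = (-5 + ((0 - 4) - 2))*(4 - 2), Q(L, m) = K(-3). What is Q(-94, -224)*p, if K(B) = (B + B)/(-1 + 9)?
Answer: 33/2 ≈ 16.500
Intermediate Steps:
K(B) = B/4 (K(B) = (2*B)/8 = (2*B)*(⅛) = B/4)
Q(L, m) = -¾ (Q(L, m) = (¼)*(-3) = -¾)
p = -22 (p = (-5 + (-4 - 2))*2 = (-5 - 6)*2 = -11*2 = -22)
Q(-94, -224)*p = -¾*(-22) = 33/2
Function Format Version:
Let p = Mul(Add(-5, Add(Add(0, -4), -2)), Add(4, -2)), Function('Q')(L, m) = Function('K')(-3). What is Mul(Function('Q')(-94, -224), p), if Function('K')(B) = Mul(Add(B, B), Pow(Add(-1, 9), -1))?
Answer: Rational(33, 2) ≈ 16.500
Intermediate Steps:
Function('K')(B) = Mul(Rational(1, 4), B) (Function('K')(B) = Mul(Mul(2, B), Pow(8, -1)) = Mul(Mul(2, B), Rational(1, 8)) = Mul(Rational(1, 4), B))
Function('Q')(L, m) = Rational(-3, 4) (Function('Q')(L, m) = Mul(Rational(1, 4), -3) = Rational(-3, 4))
p = -22 (p = Mul(Add(-5, Add(-4, -2)), 2) = Mul(Add(-5, -6), 2) = Mul(-11, 2) = -22)
Mul(Function('Q')(-94, -224), p) = Mul(Rational(-3, 4), -22) = Rational(33, 2)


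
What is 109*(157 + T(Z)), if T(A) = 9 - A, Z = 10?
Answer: 17004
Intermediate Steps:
109*(157 + T(Z)) = 109*(157 + (9 - 1*10)) = 109*(157 + (9 - 10)) = 109*(157 - 1) = 109*156 = 17004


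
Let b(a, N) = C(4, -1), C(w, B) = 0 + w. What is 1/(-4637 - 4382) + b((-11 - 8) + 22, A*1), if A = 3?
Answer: 36075/9019 ≈ 3.9999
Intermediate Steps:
C(w, B) = w
b(a, N) = 4
1/(-4637 - 4382) + b((-11 - 8) + 22, A*1) = 1/(-4637 - 4382) + 4 = 1/(-9019) + 4 = -1/9019 + 4 = 36075/9019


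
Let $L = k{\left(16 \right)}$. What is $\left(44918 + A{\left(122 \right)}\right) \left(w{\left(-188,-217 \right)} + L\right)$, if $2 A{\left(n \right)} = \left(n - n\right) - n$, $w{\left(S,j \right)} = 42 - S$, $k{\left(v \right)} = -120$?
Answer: $4934270$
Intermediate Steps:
$L = -120$
$A{\left(n \right)} = - \frac{n}{2}$ ($A{\left(n \right)} = \frac{\left(n - n\right) - n}{2} = \frac{0 - n}{2} = \frac{\left(-1\right) n}{2} = - \frac{n}{2}$)
$\left(44918 + A{\left(122 \right)}\right) \left(w{\left(-188,-217 \right)} + L\right) = \left(44918 - 61\right) \left(\left(42 - -188\right) - 120\right) = \left(44918 - 61\right) \left(\left(42 + 188\right) - 120\right) = 44857 \left(230 - 120\right) = 44857 \cdot 110 = 4934270$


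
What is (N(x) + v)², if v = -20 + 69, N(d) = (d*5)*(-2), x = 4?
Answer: 81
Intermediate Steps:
N(d) = -10*d (N(d) = (5*d)*(-2) = -10*d)
v = 49
(N(x) + v)² = (-10*4 + 49)² = (-40 + 49)² = 9² = 81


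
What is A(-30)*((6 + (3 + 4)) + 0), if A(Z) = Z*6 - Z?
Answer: -1950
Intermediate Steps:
A(Z) = 5*Z (A(Z) = 6*Z - Z = 5*Z)
A(-30)*((6 + (3 + 4)) + 0) = (5*(-30))*((6 + (3 + 4)) + 0) = -150*((6 + 7) + 0) = -150*(13 + 0) = -150*13 = -1950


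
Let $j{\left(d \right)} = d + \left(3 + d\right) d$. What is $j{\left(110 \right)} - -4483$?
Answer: $17023$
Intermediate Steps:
$j{\left(d \right)} = d + d \left(3 + d\right)$
$j{\left(110 \right)} - -4483 = 110 \left(4 + 110\right) - -4483 = 110 \cdot 114 + 4483 = 12540 + 4483 = 17023$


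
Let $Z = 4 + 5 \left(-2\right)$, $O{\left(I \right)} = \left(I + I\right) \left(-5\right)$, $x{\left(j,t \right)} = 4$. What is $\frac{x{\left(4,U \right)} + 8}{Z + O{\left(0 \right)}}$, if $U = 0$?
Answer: $-2$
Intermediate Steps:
$O{\left(I \right)} = - 10 I$ ($O{\left(I \right)} = 2 I \left(-5\right) = - 10 I$)
$Z = -6$ ($Z = 4 - 10 = -6$)
$\frac{x{\left(4,U \right)} + 8}{Z + O{\left(0 \right)}} = \frac{4 + 8}{-6 - 0} = \frac{12}{-6 + 0} = \frac{12}{-6} = 12 \left(- \frac{1}{6}\right) = -2$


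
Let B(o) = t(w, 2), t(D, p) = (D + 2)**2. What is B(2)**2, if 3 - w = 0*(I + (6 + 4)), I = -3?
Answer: 625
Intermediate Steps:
w = 3 (w = 3 - 0*(-3 + (6 + 4)) = 3 - 0*(-3 + 10) = 3 - 0*7 = 3 - 1*0 = 3 + 0 = 3)
t(D, p) = (2 + D)**2
B(o) = 25 (B(o) = (2 + 3)**2 = 5**2 = 25)
B(2)**2 = 25**2 = 625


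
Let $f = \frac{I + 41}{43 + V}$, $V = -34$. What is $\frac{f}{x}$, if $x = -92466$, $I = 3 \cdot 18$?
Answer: $- \frac{95}{832194} \approx -0.00011416$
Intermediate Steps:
$I = 54$
$f = \frac{95}{9}$ ($f = \frac{54 + 41}{43 - 34} = \frac{95}{9} \approx 10.556$)
$\frac{f}{x} = \frac{95}{9 \left(-92466\right)} = \frac{95}{9} \left(- \frac{1}{92466}\right) = - \frac{95}{832194}$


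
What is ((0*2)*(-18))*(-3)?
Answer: 0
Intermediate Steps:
((0*2)*(-18))*(-3) = (0*(-18))*(-3) = 0*(-3) = 0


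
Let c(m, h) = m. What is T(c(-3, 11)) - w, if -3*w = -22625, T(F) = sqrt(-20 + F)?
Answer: -22625/3 + I*sqrt(23) ≈ -7541.7 + 4.7958*I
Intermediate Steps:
w = 22625/3 (w = -1/3*(-22625) = 22625/3 ≈ 7541.7)
T(c(-3, 11)) - w = sqrt(-20 - 3) - 1*22625/3 = sqrt(-23) - 22625/3 = I*sqrt(23) - 22625/3 = -22625/3 + I*sqrt(23)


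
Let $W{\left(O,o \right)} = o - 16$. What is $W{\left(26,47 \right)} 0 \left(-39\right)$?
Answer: $0$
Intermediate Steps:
$W{\left(O,o \right)} = -16 + o$
$W{\left(26,47 \right)} 0 \left(-39\right) = \left(-16 + 47\right) 0 \left(-39\right) = 31 \cdot 0 = 0$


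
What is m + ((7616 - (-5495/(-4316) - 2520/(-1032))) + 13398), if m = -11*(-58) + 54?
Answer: 4027683663/185588 ≈ 21702.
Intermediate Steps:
m = 692 (m = 638 + 54 = 692)
m + ((7616 - (-5495/(-4316) - 2520/(-1032))) + 13398) = 692 + ((7616 - (-5495/(-4316) - 2520/(-1032))) + 13398) = 692 + ((7616 - (-5495*(-1/4316) - 2520*(-1/1032))) + 13398) = 692 + ((7616 - (5495/4316 + 105/43)) + 13398) = 692 + ((7616 - 1*689465/185588) + 13398) = 692 + ((7616 - 689465/185588) + 13398) = 692 + (1412748743/185588 + 13398) = 692 + 3899256767/185588 = 4027683663/185588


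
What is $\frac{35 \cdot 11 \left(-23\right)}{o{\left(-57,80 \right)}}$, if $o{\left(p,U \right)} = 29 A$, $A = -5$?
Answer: $\frac{1771}{29} \approx 61.069$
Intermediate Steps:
$o{\left(p,U \right)} = -145$ ($o{\left(p,U \right)} = 29 \left(-5\right) = -145$)
$\frac{35 \cdot 11 \left(-23\right)}{o{\left(-57,80 \right)}} = \frac{35 \cdot 11 \left(-23\right)}{-145} = 385 \left(-23\right) \left(- \frac{1}{145}\right) = \left(-8855\right) \left(- \frac{1}{145}\right) = \frac{1771}{29}$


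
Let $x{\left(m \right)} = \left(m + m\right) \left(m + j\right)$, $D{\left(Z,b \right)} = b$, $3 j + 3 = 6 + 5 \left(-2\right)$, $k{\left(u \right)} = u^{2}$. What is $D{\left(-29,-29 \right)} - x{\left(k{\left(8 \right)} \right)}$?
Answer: $- \frac{23767}{3} \approx -7922.3$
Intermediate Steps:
$j = - \frac{7}{3}$ ($j = -1 + \frac{6 + 5 \left(-2\right)}{3} = -1 + \frac{6 - 10}{3} = -1 + \frac{1}{3} \left(-4\right) = -1 - \frac{4}{3} = - \frac{7}{3} \approx -2.3333$)
$x{\left(m \right)} = 2 m \left(- \frac{7}{3} + m\right)$ ($x{\left(m \right)} = \left(m + m\right) \left(m - \frac{7}{3}\right) = 2 m \left(- \frac{7}{3} + m\right)$)
$D{\left(-29,-29 \right)} - x{\left(k{\left(8 \right)} \right)} = -29 - \frac{2 \cdot 8^{2} \left(-7 + 3 \cdot 8^{2}\right)}{3} = -29 - \frac{2}{3} \cdot 64 \left(-7 + 3 \cdot 64\right) = -29 - \frac{2}{3} \cdot 64 \left(-7 + 192\right) = -29 - \frac{2}{3} \cdot 64 \cdot 185 = -29 - \frac{23680}{3} = - \frac{23767}{3}$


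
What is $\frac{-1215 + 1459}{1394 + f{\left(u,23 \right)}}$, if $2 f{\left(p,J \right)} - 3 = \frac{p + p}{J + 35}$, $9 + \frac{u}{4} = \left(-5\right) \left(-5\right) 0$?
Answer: $\frac{14152}{80903} \approx 0.17493$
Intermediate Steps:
$u = -36$ ($u = -36 + 4 \left(-5\right) \left(-5\right) 0 = -36 + 4 \cdot 25 \cdot 0 = -36 + 4 \cdot 0 = -36 + 0 = -36$)
$f{\left(p,J \right)} = \frac{3}{2} + \frac{p}{35 + J}$ ($f{\left(p,J \right)} = \frac{3}{2} + \frac{\left(p + p\right) \frac{1}{J + 35}}{2} = \frac{3}{2} + \frac{2 p \frac{1}{35 + J}}{2} = \frac{3}{2} + \frac{p}{35 + J}$)
$\frac{-1215 + 1459}{1394 + f{\left(u,23 \right)}} = \frac{-1215 + 1459}{1394 + \frac{105 + 2 \left(-36\right) + 3 \cdot 23}{2 \left(35 + 23\right)}} = \frac{244}{1394 + \frac{105 - 72 + 69}{2 \cdot 58}} = \frac{244}{1394 + \frac{1}{2} \cdot \frac{1}{58} \cdot 102} = \frac{244}{1394 + \frac{51}{58}} = \frac{244}{\frac{80903}{58}} = 244 \cdot \frac{58}{80903} = \frac{14152}{80903}$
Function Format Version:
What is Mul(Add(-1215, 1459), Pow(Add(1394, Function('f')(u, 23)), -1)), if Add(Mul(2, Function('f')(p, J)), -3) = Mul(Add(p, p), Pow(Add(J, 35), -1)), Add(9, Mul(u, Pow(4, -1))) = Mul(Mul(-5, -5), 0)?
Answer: Rational(14152, 80903) ≈ 0.17493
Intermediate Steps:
u = -36 (u = Add(-36, Mul(4, Mul(Mul(-5, -5), 0))) = Add(-36, Mul(4, Mul(25, 0))) = Add(-36, Mul(4, 0)) = Add(-36, 0) = -36)
Function('f')(p, J) = Add(Rational(3, 2), Mul(p, Pow(Add(35, J), -1))) (Function('f')(p, J) = Add(Rational(3, 2), Mul(Rational(1, 2), Mul(Add(p, p), Pow(Add(J, 35), -1)))) = Add(Rational(3, 2), Mul(Rational(1, 2), Mul(Mul(2, p), Pow(Add(35, J), -1)))) = Add(Rational(3, 2), Mul(Rational(1, 2), Mul(2, p, Pow(Add(35, J), -1)))) = Add(Rational(3, 2), Mul(p, Pow(Add(35, J), -1))))
Mul(Add(-1215, 1459), Pow(Add(1394, Function('f')(u, 23)), -1)) = Mul(Add(-1215, 1459), Pow(Add(1394, Mul(Rational(1, 2), Pow(Add(35, 23), -1), Add(105, Mul(2, -36), Mul(3, 23)))), -1)) = Mul(244, Pow(Add(1394, Mul(Rational(1, 2), Pow(58, -1), Add(105, -72, 69))), -1)) = Mul(244, Pow(Add(1394, Mul(Rational(1, 2), Rational(1, 58), 102)), -1)) = Mul(244, Pow(Add(1394, Rational(51, 58)), -1)) = Mul(244, Pow(Rational(80903, 58), -1)) = Mul(244, Rational(58, 80903)) = Rational(14152, 80903)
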